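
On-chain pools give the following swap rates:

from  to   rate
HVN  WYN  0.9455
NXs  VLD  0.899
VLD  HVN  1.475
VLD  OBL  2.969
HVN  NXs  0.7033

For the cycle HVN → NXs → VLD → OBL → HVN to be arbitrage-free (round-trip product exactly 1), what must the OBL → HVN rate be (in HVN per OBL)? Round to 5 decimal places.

0.53271

Known legs of the cycle: 0.7033 × 0.899 × 2.969 = 1.8771998323
For no arbitrage the full-cycle product must be 1, so the missing rate is 1 / 1.8771998323 ≈ 0.5327083.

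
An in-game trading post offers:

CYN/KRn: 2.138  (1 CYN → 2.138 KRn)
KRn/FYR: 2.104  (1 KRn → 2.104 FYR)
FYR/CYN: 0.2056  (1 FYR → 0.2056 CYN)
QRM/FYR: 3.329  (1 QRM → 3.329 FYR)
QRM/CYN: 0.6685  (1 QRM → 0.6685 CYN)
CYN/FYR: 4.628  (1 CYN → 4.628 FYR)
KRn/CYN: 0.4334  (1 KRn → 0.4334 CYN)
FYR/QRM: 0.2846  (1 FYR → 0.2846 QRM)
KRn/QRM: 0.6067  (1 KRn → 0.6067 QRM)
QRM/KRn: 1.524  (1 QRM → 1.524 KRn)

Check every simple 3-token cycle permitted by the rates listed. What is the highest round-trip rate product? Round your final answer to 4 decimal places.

FYR→CYN→KRn→FYR: 0.2056 × 2.138 × 2.104 = 0.92486
FYR→QRM→KRn→FYR: 0.2846 × 1.524 × 2.104 = 0.91257
FYR→QRM→CYN→FYR: 0.2846 × 0.6685 × 4.628 = 0.88050
CYN→KRn→QRM→CYN: 2.138 × 0.6067 × 0.6685 = 0.86713
Maximum is FYR→CYN→KRn→FYR at 0.9249; no arbitrage — every cycle loses value.

0.9249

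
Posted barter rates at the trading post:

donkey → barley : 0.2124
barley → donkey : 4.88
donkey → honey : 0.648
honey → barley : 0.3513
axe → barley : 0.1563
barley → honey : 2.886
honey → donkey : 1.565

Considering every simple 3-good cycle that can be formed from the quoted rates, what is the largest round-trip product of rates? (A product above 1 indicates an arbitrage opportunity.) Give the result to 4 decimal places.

1.1109

barley→donkey→honey→barley: 4.88 × 0.648 × 0.3513 = 1.11089
barley→honey→donkey→barley: 2.886 × 1.565 × 0.2124 = 0.95932
Maximum is barley→donkey→honey→barley at 1.1109; arbitrage exists.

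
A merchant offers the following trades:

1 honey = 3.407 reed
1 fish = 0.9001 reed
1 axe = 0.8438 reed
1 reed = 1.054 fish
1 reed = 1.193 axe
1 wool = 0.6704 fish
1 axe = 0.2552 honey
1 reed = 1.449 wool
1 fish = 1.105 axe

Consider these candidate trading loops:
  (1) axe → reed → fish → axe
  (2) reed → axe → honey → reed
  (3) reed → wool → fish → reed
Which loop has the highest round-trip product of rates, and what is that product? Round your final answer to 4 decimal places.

1.0373

(1) 0.8438 × 1.054 × 1.105 = 0.98275
(2) 1.193 × 0.2552 × 3.407 = 1.03727
(3) 1.449 × 0.6704 × 0.9001 = 0.87437
Highest is cycle (2) at 1.0373 (>1, arbitrage).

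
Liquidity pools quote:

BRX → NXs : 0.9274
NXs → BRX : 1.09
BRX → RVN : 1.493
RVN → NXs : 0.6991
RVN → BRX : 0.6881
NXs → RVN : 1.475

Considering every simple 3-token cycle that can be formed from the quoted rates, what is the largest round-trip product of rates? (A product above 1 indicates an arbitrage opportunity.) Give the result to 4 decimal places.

BRX→RVN→NXs→BRX: 1.493 × 0.6991 × 1.09 = 1.13769
BRX→NXs→RVN→BRX: 0.9274 × 1.475 × 0.6881 = 0.94126
Maximum is BRX→RVN→NXs→BRX at 1.1377; arbitrage exists.

1.1377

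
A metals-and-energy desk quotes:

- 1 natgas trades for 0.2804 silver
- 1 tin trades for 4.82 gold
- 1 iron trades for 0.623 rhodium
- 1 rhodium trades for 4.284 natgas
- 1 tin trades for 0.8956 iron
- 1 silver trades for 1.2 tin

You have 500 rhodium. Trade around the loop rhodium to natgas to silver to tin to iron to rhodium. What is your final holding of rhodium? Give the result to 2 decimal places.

500 rhodium × 4.284 = 2142 natgas
2142 natgas × 0.2804 = 600.6168 silver
600.6168 silver × 1.2 = 720.74016 tin
720.74016 tin × 0.8956 = 645.494887296 iron
645.494887296 iron × 0.623 = 402.143314785408 rhodium

402.14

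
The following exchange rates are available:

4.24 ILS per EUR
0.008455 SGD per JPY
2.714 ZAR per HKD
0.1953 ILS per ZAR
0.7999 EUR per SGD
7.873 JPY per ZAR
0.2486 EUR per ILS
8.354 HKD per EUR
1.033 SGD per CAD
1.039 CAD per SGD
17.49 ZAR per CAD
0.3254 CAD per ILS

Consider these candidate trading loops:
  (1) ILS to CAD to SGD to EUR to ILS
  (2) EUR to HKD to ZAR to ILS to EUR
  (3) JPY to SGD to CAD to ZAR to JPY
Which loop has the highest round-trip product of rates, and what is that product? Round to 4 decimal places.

1.2096

(1) 0.3254 × 1.033 × 0.7999 × 4.24 = 1.14004
(2) 8.354 × 2.714 × 0.1953 × 0.2486 = 1.10080
(3) 0.008455 × 1.039 × 17.49 × 7.873 = 1.20965
Highest is cycle (3) at 1.2096 (>1, arbitrage).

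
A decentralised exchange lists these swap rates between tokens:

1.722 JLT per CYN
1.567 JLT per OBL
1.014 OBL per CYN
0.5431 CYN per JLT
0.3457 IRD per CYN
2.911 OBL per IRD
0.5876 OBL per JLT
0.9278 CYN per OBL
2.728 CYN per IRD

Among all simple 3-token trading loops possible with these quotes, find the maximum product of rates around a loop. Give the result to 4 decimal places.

CYN→JLT→OBL→CYN: 1.722 × 0.5876 × 0.9278 = 0.93879
IRD→OBL→CYN→IRD: 2.911 × 0.9278 × 0.3457 = 0.93368
CYN→OBL→JLT→CYN: 1.014 × 1.567 × 0.5431 = 0.86295
Maximum is CYN→JLT→OBL→CYN at 0.9388; no arbitrage — every cycle loses value.

0.9388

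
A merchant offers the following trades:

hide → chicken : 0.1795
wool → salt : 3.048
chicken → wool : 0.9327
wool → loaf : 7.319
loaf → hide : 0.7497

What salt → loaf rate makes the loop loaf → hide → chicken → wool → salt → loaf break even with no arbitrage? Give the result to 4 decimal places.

Known legs of the cycle: 0.7497 × 0.1795 × 0.9327 × 3.048 = 0.38256823137204
For no arbitrage the full-cycle product must be 1, so the missing rate is 1 / 0.38256823137204 ≈ 2.613913.

2.6139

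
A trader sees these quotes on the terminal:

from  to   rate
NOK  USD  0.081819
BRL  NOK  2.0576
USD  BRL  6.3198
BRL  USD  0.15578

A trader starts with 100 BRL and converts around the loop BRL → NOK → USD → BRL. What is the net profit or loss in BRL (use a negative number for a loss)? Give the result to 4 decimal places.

6.3943

100 BRL × 2.0576 = 205.76 NOK
205.76 NOK × 0.081819 = 16.83507744 USD
16.83507744 USD × 6.3198 = 106.394322405312 BRL
Net change: 106.394322405312 − 100 = 6.394322405312 BRL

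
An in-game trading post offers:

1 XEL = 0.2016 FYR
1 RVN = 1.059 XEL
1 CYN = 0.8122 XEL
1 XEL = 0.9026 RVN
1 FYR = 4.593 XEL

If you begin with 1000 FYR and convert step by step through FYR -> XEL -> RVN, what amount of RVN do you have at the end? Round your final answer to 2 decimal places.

1000 FYR × 4.593 = 4593 XEL
4593 XEL × 0.9026 = 4145.6418 RVN

4145.64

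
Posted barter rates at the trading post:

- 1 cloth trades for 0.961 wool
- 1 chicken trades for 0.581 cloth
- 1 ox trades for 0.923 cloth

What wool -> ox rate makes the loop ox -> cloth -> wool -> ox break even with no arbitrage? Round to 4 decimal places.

Known legs of the cycle: 0.923 × 0.961 = 0.887003
For no arbitrage the full-cycle product must be 1, so the missing rate is 1 / 0.887003 ≈ 1.127392.

1.1274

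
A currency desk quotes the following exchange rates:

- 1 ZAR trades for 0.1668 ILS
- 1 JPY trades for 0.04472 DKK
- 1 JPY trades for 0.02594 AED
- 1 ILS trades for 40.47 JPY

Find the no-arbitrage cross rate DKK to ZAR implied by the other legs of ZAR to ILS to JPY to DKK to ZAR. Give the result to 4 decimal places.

3.3126

Known legs of the cycle: 0.1668 × 40.47 × 0.04472 = 0.30187770912
For no arbitrage the full-cycle product must be 1, so the missing rate is 1 / 0.30187770912 ≈ 3.312600.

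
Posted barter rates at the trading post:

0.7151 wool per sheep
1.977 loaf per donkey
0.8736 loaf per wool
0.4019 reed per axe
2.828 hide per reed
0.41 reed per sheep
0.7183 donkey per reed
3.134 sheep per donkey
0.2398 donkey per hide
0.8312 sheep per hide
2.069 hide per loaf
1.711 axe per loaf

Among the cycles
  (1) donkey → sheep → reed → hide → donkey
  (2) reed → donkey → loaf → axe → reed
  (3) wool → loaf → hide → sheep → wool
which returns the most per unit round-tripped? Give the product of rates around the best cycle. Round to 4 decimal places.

1.0743

(1) 3.134 × 0.41 × 2.828 × 0.2398 = 0.87139
(2) 0.7183 × 1.977 × 1.711 × 0.4019 = 0.97652
(3) 0.8736 × 2.069 × 0.8312 × 0.7151 = 1.07435
Highest is cycle (3) at 1.0743 (>1, arbitrage).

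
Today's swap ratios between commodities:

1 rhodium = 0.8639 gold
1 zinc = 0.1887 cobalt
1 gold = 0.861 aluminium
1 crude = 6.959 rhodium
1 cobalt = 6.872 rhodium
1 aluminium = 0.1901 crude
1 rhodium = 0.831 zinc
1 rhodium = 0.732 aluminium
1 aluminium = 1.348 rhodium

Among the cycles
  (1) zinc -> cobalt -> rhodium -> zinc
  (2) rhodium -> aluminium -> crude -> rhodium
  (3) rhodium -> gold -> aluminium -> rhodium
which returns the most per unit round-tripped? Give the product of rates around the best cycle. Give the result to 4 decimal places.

(1) 0.1887 × 6.872 × 0.831 = 1.07760
(2) 0.732 × 0.1901 × 6.959 = 0.96837
(3) 0.8639 × 0.861 × 1.348 = 1.00267
Highest is cycle (1) at 1.0776 (>1, arbitrage).

1.0776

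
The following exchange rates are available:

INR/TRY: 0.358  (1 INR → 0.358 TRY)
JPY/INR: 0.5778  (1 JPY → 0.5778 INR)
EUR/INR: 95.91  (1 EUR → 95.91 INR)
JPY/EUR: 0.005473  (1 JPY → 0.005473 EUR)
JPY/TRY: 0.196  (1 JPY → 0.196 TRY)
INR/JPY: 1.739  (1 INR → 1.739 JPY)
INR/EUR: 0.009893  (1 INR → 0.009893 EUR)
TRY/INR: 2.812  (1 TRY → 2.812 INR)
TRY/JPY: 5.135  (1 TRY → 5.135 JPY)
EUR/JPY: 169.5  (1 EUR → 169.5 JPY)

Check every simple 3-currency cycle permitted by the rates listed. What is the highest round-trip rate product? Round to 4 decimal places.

1.0622

JPY→INR→TRY→JPY: 0.5778 × 0.358 × 5.135 = 1.06219
JPY→INR→EUR→JPY: 0.5778 × 0.009893 × 169.5 = 0.96889
JPY→TRY→INR→JPY: 0.196 × 2.812 × 1.739 = 0.95845
JPY→EUR→INR→JPY: 0.005473 × 95.91 × 1.739 = 0.91283
Maximum is JPY→INR→TRY→JPY at 1.0622; arbitrage exists.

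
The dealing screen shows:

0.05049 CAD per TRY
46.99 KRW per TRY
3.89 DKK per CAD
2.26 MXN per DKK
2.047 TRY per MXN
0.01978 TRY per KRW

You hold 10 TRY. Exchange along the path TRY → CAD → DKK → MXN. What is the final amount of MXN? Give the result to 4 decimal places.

10 TRY × 0.05049 = 0.5049 CAD
0.5049 CAD × 3.89 = 1.964061 DKK
1.964061 DKK × 2.26 = 4.43877786 MXN

4.4388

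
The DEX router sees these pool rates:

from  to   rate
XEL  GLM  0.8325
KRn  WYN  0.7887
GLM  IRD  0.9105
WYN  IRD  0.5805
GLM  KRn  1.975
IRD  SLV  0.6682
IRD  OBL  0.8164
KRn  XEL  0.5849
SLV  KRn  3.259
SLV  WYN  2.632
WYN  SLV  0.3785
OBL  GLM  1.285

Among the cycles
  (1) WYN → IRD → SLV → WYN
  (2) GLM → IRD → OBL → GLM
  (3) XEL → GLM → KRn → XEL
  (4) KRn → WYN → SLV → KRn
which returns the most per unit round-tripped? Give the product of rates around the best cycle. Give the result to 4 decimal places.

1.0209

(1) 0.5805 × 0.6682 × 2.632 = 1.02093
(2) 0.9105 × 0.8164 × 1.285 = 0.95518
(3) 0.8325 × 1.975 × 0.5849 = 0.96169
(4) 0.7887 × 0.3785 × 3.259 = 0.97289
Highest is cycle (1) at 1.0209 (>1, arbitrage).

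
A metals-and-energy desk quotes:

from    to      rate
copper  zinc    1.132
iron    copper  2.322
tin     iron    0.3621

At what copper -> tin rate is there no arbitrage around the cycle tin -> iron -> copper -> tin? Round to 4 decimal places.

1.1893

Known legs of the cycle: 0.3621 × 2.322 = 0.8407962
For no arbitrage the full-cycle product must be 1, so the missing rate is 1 / 0.8407962 ≈ 1.189349.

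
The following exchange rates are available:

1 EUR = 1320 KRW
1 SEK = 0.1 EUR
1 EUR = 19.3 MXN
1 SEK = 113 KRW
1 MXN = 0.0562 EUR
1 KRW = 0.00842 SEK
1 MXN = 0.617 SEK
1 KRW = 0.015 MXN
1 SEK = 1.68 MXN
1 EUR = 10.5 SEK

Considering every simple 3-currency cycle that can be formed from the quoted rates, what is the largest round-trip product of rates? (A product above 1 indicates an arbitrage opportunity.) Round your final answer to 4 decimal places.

1.1908

EUR→MXN→SEK→EUR: 19.3 × 0.617 × 0.1 = 1.19081
EUR→KRW→MXN→EUR: 1320 × 0.015 × 0.0562 = 1.11276
EUR→KRW→SEK→EUR: 1320 × 0.00842 × 0.1 = 1.11144
KRW→MXN→SEK→KRW: 0.015 × 0.617 × 113 = 1.04582
EUR→SEK→MXN→EUR: 10.5 × 1.68 × 0.0562 = 0.99137
Maximum is EUR→MXN→SEK→EUR at 1.1908; arbitrage exists.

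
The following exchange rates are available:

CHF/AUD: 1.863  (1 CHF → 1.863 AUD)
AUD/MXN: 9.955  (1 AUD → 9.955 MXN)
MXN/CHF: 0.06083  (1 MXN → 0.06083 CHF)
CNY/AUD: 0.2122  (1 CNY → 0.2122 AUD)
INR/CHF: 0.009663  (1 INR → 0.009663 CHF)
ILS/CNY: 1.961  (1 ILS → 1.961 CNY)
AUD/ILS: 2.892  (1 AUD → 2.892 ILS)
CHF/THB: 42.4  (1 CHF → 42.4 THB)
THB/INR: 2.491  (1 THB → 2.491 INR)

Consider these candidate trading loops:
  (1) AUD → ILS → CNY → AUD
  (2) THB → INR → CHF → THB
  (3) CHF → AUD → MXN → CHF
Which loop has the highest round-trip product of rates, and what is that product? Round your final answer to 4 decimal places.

(1) 2.892 × 1.961 × 0.2122 = 1.20343
(2) 2.491 × 0.009663 × 42.4 = 1.02059
(3) 1.863 × 9.955 × 0.06083 = 1.12816
Highest is cycle (1) at 1.2034 (>1, arbitrage).

1.2034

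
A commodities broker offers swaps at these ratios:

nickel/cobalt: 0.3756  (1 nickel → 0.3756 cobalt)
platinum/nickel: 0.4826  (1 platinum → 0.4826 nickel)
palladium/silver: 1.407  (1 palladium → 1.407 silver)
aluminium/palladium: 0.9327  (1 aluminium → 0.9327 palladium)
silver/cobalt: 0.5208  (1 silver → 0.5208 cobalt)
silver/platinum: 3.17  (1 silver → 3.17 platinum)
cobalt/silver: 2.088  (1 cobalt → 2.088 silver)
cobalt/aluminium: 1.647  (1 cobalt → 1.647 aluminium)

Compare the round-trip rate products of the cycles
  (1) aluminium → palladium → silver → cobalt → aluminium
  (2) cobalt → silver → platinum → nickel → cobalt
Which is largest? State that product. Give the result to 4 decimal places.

1.1998

(1) 0.9327 × 1.407 × 0.5208 × 1.647 = 1.12564
(2) 2.088 × 3.17 × 0.4826 × 0.3756 = 1.19978
Highest is cycle (2) at 1.1998 (>1, arbitrage).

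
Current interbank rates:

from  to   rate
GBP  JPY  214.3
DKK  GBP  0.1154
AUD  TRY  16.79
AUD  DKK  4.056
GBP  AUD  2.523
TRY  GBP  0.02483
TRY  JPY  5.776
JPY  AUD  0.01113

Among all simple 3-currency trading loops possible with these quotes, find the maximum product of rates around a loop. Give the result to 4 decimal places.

1.1809

GBP→AUD→DKK→GBP: 2.523 × 4.056 × 0.1154 = 1.18092
JPY→AUD→TRY→JPY: 0.01113 × 16.79 × 5.776 = 1.07938
GBP→AUD→TRY→GBP: 2.523 × 16.79 × 0.02483 = 1.05183
Maximum is GBP→AUD→DKK→GBP at 1.1809; arbitrage exists.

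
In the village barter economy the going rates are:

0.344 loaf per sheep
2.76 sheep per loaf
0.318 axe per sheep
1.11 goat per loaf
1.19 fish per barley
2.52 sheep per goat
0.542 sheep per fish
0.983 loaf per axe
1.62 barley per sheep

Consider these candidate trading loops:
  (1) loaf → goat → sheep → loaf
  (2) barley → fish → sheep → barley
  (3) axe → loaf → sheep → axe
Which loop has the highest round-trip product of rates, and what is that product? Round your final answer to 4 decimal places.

(1) 1.11 × 2.52 × 0.344 = 0.96224
(2) 1.19 × 0.542 × 1.62 = 1.04487
(3) 0.983 × 2.76 × 0.318 = 0.86276
Highest is cycle (2) at 1.0449 (>1, arbitrage).

1.0449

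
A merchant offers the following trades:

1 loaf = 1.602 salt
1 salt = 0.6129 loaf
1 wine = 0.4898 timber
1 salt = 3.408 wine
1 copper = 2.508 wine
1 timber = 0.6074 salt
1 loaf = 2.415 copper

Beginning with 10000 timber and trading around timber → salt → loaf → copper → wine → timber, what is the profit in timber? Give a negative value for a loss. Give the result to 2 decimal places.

1044.04

10000 timber × 0.6074 = 6074 salt
6074 salt × 0.6129 = 3722.7546 loaf
3722.7546 loaf × 2.415 = 8990.452359 copper
8990.452359 copper × 2.508 = 22548.054516372 wine
22548.054516372 wine × 0.4898 = 11044.0371021190056 timber
Net change: 11044.0371021190056 − 10000 = 1044.0371021190056 timber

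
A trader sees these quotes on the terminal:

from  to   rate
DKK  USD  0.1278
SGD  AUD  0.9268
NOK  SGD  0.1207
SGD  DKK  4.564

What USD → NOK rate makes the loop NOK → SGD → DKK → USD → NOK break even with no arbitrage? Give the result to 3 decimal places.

Known legs of the cycle: 0.1207 × 4.564 × 0.1278 = 0.07040179944
For no arbitrage the full-cycle product must be 1, so the missing rate is 1 / 0.07040179944 ≈ 14.20418.

14.204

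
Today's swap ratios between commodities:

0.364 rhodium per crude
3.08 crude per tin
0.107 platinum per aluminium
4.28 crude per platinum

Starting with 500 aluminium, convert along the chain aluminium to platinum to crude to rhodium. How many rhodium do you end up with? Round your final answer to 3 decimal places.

83.349

500 aluminium × 0.107 = 53.5 platinum
53.5 platinum × 4.28 = 228.98 crude
228.98 crude × 0.364 = 83.34872 rhodium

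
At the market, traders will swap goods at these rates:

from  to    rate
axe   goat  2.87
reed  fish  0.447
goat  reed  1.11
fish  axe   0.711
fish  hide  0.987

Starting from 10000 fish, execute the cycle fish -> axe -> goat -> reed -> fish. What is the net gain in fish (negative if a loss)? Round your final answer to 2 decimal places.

124.70

10000 fish × 0.711 = 7110 axe
7110 axe × 2.87 = 20405.7 goat
20405.7 goat × 1.11 = 22650.327 reed
22650.327 reed × 0.447 = 10124.696169 fish
Net change: 10124.696169 − 10000 = 124.696169 fish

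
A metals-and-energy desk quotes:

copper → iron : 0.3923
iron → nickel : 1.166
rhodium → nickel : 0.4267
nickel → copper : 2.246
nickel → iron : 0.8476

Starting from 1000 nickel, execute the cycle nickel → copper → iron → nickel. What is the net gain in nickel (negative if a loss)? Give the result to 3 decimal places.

1000 nickel × 2.246 = 2246 copper
2246 copper × 0.3923 = 881.1058 iron
881.1058 iron × 1.166 = 1027.3693628 nickel
Net change: 1027.3693628 − 1000 = 27.3693628 nickel

27.369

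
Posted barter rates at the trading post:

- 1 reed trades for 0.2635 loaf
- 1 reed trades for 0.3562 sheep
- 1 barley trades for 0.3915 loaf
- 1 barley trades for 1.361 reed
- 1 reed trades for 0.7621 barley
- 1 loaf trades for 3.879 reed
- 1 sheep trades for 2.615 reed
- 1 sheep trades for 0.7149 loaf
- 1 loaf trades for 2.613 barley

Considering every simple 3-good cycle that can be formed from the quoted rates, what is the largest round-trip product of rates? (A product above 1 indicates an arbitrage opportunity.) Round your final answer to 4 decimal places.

loaf→reed→barley→loaf: 3.879 × 0.7621 × 0.3915 = 1.15735
loaf→reed→sheep→loaf: 3.879 × 0.3562 × 0.7149 = 0.98778
loaf→barley→reed→loaf: 2.613 × 1.361 × 0.2635 = 0.93708
Maximum is loaf→reed→barley→loaf at 1.1573; arbitrage exists.

1.1573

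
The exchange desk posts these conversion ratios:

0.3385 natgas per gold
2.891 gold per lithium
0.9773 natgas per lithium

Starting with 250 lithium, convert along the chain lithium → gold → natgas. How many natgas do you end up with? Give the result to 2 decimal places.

244.65

250 lithium × 2.891 = 722.75 gold
722.75 gold × 0.3385 = 244.650875 natgas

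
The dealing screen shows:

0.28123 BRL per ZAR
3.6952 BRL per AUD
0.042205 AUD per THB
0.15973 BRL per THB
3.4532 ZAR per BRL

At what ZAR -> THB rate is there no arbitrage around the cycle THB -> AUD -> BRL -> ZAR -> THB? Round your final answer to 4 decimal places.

Known legs of the cycle: 0.042205 × 3.6952 × 3.4532 = 0.5385469691312
For no arbitrage the full-cycle product must be 1, so the missing rate is 1 / 0.5385469691312 ≈ 1.856848.

1.8568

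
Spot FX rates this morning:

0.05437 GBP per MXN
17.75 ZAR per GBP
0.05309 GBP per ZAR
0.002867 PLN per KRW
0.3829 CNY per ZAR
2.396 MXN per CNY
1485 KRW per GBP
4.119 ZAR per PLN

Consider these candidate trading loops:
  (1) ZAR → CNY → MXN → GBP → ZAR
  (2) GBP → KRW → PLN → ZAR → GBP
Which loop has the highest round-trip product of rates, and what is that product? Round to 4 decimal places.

(1) 0.3829 × 2.396 × 0.05437 × 17.75 = 0.88538
(2) 1485 × 0.002867 × 4.119 × 0.05309 = 0.93102
Highest is cycle (2) at 0.9310 (≤1, no arbitrage).

0.9310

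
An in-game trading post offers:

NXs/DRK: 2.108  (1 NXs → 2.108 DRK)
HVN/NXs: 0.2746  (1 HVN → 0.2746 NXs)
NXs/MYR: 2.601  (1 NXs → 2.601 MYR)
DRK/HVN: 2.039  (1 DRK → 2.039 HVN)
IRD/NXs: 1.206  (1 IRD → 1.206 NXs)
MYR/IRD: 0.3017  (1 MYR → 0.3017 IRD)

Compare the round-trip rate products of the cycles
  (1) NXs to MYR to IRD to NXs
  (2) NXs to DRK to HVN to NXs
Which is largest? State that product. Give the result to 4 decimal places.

(1) 2.601 × 0.3017 × 1.206 = 0.94637
(2) 2.108 × 2.039 × 0.2746 = 1.18029
Highest is cycle (2) at 1.1803 (>1, arbitrage).

1.1803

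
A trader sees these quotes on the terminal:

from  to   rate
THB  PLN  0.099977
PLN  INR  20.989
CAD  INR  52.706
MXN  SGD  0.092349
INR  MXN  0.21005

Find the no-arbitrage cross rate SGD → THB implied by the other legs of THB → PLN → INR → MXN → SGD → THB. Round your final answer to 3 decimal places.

24.567

Known legs of the cycle: 0.099977 × 20.989 × 0.21005 × 0.092349 = 0.04070490366517723485
For no arbitrage the full-cycle product must be 1, so the missing rate is 1 / 0.04070490366517723485 ≈ 24.56706.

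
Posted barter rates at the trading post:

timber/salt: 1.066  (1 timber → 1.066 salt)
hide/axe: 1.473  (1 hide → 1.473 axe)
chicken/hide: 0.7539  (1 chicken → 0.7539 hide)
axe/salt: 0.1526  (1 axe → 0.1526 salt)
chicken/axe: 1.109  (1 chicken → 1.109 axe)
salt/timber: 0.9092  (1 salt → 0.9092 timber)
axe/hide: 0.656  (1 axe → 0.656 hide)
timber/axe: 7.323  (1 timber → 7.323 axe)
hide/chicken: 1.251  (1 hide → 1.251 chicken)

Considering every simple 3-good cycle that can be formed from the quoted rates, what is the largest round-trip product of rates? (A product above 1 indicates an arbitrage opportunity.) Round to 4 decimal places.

1.0160

axe→salt→timber→axe: 0.1526 × 0.9092 × 7.323 = 1.01602
hide→chicken→axe→hide: 1.251 × 1.109 × 0.656 = 0.91011
Maximum is axe→salt→timber→axe at 1.0160; arbitrage exists.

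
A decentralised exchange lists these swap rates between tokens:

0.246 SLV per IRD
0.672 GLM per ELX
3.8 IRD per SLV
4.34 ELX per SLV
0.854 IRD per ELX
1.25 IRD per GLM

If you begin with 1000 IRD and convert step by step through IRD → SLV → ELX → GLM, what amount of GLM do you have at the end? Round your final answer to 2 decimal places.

1000 IRD × 0.246 = 246 SLV
246 SLV × 4.34 = 1067.64 ELX
1067.64 ELX × 0.672 = 717.45408 GLM

717.45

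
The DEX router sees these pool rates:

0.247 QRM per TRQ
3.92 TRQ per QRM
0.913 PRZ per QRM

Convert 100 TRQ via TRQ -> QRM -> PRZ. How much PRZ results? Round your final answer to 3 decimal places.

100 TRQ × 0.247 = 24.7 QRM
24.7 QRM × 0.913 = 22.5511 PRZ

22.551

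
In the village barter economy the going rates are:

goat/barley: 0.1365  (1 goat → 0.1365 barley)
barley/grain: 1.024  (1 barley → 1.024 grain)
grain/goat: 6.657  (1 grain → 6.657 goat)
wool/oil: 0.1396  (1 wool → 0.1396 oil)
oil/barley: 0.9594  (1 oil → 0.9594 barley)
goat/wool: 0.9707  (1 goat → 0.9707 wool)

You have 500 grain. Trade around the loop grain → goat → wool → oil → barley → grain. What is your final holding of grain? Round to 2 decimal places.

500 grain × 6.657 = 3328.5 goat
3328.5 goat × 0.9707 = 3230.97495 wool
3230.97495 wool × 0.1396 = 451.04410302 oil
451.04410302 oil × 0.9594 = 432.731712437388 barley
432.731712437388 barley × 1.024 = 443.117273535885312 grain

443.12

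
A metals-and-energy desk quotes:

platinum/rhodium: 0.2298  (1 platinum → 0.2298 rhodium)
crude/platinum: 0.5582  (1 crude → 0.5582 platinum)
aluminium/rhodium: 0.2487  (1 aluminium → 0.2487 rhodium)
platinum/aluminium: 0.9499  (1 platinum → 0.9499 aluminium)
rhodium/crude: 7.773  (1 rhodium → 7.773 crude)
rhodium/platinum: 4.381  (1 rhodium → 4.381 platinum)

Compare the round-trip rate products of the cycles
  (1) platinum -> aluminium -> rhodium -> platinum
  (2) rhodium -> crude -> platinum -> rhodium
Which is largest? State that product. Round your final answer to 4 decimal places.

(1) 0.9499 × 0.2487 × 4.381 = 1.03497
(2) 7.773 × 0.5582 × 0.2298 = 0.99708
Highest is cycle (1) at 1.0350 (>1, arbitrage).

1.0350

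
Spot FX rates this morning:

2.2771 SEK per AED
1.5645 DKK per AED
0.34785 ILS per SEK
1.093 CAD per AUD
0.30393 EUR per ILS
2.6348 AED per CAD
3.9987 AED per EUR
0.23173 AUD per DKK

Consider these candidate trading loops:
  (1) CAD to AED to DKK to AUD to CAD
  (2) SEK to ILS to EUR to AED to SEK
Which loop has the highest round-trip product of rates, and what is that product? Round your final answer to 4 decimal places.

(1) 2.6348 × 1.5645 × 0.23173 × 1.093 = 1.04406
(2) 0.34785 × 0.30393 × 3.9987 × 2.2771 = 0.96265
Highest is cycle (1) at 1.0441 (>1, arbitrage).

1.0441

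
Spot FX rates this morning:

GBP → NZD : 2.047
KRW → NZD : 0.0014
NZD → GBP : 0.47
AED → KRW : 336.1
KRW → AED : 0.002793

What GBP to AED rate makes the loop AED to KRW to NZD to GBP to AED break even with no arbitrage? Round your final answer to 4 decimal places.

Known legs of the cycle: 336.1 × 0.0014 × 0.47 = 0.2211538
For no arbitrage the full-cycle product must be 1, so the missing rate is 1 / 0.2211538 ≈ 4.521740.

4.5217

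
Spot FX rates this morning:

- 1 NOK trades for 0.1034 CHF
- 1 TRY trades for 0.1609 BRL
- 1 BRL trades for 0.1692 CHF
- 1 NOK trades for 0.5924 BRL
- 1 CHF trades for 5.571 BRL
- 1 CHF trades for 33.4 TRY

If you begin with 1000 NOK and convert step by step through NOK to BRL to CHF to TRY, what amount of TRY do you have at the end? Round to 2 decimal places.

3347.82

1000 NOK × 0.5924 = 592.4 BRL
592.4 BRL × 0.1692 = 100.23408 CHF
100.23408 CHF × 33.4 = 3347.818272 TRY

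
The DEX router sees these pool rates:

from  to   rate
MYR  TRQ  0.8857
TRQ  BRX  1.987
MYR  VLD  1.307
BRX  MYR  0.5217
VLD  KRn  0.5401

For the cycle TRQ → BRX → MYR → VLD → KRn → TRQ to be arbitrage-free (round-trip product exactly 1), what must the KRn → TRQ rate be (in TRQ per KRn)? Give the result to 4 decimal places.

1.3666

Known legs of the cycle: 1.987 × 0.5217 × 1.307 × 0.5401 = 0.73175966742153
For no arbitrage the full-cycle product must be 1, so the missing rate is 1 / 0.73175966742153 ≈ 1.366569.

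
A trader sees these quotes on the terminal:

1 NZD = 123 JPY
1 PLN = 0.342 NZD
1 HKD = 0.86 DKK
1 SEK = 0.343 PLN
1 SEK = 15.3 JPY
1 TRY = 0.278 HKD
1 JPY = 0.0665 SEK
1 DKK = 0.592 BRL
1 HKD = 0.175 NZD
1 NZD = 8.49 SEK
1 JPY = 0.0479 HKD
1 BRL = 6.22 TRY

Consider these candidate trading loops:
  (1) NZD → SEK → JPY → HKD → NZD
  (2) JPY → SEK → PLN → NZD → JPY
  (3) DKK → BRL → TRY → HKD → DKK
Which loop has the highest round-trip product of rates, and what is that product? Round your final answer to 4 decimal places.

1.0889

(1) 8.49 × 15.3 × 0.0479 × 0.175 = 1.08886
(2) 0.0665 × 0.343 × 0.342 × 123 = 0.95950
(3) 0.592 × 6.22 × 0.278 × 0.86 = 0.88035
Highest is cycle (1) at 1.0889 (>1, arbitrage).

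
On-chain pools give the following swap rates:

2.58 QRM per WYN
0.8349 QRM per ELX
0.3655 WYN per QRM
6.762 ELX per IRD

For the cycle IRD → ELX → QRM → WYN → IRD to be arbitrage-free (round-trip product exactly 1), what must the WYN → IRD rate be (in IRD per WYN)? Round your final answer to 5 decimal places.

0.48462

Known legs of the cycle: 6.762 × 0.8349 × 0.3655 = 2.0634645339
For no arbitrage the full-cycle product must be 1, so the missing rate is 1 / 2.0634645339 ≈ 0.4846219.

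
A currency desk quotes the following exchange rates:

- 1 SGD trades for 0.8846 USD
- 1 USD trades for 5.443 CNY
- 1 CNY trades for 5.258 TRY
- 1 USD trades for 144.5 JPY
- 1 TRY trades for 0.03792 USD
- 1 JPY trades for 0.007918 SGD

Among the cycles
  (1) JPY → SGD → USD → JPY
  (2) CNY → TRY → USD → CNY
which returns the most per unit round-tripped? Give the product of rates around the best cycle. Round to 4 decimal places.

(1) 0.007918 × 0.8846 × 144.5 = 1.01212
(2) 5.258 × 0.03792 × 5.443 = 1.08524
Highest is cycle (2) at 1.0852 (>1, arbitrage).

1.0852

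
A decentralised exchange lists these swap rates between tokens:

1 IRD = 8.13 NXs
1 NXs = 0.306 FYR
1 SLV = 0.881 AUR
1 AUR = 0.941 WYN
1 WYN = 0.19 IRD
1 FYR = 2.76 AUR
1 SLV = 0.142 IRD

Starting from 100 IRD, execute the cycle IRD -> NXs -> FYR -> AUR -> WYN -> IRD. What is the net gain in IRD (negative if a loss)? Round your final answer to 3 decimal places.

22.762

100 IRD × 8.13 = 813 NXs
813 NXs × 0.306 = 248.778 FYR
248.778 FYR × 2.76 = 686.62728 AUR
686.62728 AUR × 0.941 = 646.11627048 WYN
646.11627048 WYN × 0.19 = 122.7620913912 IRD
Net change: 122.7620913912 − 100 = 22.7620913912 IRD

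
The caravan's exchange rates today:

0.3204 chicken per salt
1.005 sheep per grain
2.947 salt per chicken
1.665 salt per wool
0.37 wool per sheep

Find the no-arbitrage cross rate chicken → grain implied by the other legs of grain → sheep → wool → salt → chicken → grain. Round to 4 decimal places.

5.0411

Known legs of the cycle: 1.005 × 0.37 × 1.665 × 0.3204 = 0.1983693321
For no arbitrage the full-cycle product must be 1, so the missing rate is 1 / 0.1983693321 ≈ 5.041102.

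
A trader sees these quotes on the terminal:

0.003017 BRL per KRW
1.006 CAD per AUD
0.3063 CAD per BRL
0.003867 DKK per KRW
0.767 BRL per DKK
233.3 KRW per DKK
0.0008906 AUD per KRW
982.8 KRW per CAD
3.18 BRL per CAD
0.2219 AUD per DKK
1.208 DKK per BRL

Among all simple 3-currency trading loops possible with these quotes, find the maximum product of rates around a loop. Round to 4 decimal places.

0.9082

KRW→BRL→CAD→KRW: 0.003017 × 0.3063 × 982.8 = 0.90821
KRW→AUD→CAD→KRW: 0.0008906 × 1.006 × 982.8 = 0.88053
KRW→BRL→DKK→KRW: 0.003017 × 1.208 × 233.3 = 0.85027
Maximum is KRW→BRL→CAD→KRW at 0.9082; no arbitrage — every cycle loses value.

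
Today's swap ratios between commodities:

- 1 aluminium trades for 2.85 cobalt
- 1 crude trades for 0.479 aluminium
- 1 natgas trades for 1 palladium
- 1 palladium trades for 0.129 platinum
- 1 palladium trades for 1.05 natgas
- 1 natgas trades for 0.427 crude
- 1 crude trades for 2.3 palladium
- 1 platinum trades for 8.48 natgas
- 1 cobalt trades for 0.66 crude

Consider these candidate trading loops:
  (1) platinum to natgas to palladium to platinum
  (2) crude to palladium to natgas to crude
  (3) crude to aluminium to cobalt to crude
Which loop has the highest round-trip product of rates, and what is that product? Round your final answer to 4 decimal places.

(1) 8.48 × 1 × 0.129 = 1.09392
(2) 2.3 × 1.05 × 0.427 = 1.03121
(3) 0.479 × 2.85 × 0.66 = 0.90100
Highest is cycle (1) at 1.0939 (>1, arbitrage).

1.0939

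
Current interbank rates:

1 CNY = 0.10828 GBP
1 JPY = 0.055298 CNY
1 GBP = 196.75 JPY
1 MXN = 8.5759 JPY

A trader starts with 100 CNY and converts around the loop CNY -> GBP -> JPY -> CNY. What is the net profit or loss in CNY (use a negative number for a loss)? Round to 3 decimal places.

17.807

100 CNY × 0.10828 = 10.828 GBP
10.828 GBP × 196.75 = 2130.409 JPY
2130.409 JPY × 0.055298 = 117.807356882 CNY
Net change: 117.807356882 − 100 = 17.807356882 CNY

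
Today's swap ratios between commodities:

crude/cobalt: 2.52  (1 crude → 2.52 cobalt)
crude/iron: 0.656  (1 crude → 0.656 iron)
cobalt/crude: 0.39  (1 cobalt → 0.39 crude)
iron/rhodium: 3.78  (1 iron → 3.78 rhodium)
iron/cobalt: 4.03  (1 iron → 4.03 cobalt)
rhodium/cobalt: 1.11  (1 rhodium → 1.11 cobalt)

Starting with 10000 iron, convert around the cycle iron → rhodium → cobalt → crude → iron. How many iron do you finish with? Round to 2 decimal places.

10000 iron × 3.78 = 37800 rhodium
37800 rhodium × 1.11 = 41958 cobalt
41958 cobalt × 0.39 = 16363.62 crude
16363.62 crude × 0.656 = 10734.53472 iron

10734.53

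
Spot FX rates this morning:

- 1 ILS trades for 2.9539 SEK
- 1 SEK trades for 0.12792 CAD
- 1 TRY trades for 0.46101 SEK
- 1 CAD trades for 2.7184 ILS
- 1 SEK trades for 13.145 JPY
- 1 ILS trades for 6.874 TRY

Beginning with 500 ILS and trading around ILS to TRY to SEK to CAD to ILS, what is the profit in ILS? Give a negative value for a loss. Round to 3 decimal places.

500 ILS × 6.874 = 3437 TRY
3437 TRY × 0.46101 = 1584.49137 SEK
1584.49137 SEK × 0.12792 = 202.6881360504 CAD
202.6881360504 CAD × 2.7184 = 550.98742903940736 ILS
Net change: 550.98742903940736 − 500 = 50.98742903940736 ILS

50.987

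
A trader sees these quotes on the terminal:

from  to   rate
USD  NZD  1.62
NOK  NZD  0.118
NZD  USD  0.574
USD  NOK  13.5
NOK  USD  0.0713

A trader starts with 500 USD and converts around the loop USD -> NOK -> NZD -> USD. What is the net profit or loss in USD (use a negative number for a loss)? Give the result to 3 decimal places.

-42.809

500 USD × 13.5 = 6750 NOK
6750 NOK × 0.118 = 796.5 NZD
796.5 NZD × 0.574 = 457.191 USD
Net change: 457.191 − 500 = -42.809 USD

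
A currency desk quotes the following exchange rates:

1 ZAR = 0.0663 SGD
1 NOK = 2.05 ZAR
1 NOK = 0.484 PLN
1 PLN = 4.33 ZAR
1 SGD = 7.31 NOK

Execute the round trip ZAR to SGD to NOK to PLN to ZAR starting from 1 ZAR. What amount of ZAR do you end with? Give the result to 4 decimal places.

1 ZAR × 0.0663 = 0.0663 SGD
0.0663 SGD × 7.31 = 0.484653 NOK
0.484653 NOK × 0.484 = 0.234572052 PLN
0.234572052 PLN × 4.33 = 1.01569698516 ZAR

1.0157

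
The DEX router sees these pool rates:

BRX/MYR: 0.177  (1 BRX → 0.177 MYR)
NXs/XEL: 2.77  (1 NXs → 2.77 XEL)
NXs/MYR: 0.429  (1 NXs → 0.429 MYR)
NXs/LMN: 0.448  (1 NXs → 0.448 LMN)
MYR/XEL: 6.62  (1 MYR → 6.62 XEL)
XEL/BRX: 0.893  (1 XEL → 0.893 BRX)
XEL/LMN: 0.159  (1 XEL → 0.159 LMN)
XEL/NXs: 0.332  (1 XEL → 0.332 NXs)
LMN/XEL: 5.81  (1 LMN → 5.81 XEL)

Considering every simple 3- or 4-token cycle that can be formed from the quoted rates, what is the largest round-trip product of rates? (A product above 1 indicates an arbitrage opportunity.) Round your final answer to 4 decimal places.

1.0464

MYR→XEL→BRX→MYR: 6.62 × 0.893 × 0.177 = 1.04636
MYR→XEL→NXs→MYR: 6.62 × 0.332 × 0.429 = 0.94287
LMN→XEL→NXs→LMN: 5.81 × 0.332 × 0.448 = 0.86416
Maximum is MYR→XEL→BRX→MYR at 1.0464; arbitrage exists.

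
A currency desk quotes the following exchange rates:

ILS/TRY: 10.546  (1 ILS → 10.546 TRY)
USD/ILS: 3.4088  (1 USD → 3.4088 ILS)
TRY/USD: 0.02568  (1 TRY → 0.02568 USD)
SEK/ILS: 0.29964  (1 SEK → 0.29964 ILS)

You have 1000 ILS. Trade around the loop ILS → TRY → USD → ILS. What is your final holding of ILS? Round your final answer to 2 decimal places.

1000 ILS × 10.546 = 10546 TRY
10546 TRY × 0.02568 = 270.82128 USD
270.82128 USD × 3.4088 = 923.175579264 ILS

923.18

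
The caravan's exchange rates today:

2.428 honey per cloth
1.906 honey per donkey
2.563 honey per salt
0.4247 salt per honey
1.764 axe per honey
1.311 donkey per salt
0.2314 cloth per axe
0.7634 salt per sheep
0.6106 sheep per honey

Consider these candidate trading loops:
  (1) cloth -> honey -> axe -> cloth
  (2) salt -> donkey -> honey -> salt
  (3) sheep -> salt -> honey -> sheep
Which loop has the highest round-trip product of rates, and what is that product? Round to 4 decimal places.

1.1947

(1) 2.428 × 1.764 × 0.2314 = 0.99108
(2) 1.311 × 1.906 × 0.4247 = 1.06123
(3) 0.7634 × 2.563 × 0.6106 = 1.19470
Highest is cycle (3) at 1.1947 (>1, arbitrage).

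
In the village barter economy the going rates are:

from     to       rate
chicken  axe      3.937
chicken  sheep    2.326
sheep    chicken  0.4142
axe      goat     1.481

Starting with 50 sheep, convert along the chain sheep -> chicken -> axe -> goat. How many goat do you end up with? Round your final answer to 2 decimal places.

120.75

50 sheep × 0.4142 = 20.71 chicken
20.71 chicken × 3.937 = 81.53527 axe
81.53527 axe × 1.481 = 120.75373487 goat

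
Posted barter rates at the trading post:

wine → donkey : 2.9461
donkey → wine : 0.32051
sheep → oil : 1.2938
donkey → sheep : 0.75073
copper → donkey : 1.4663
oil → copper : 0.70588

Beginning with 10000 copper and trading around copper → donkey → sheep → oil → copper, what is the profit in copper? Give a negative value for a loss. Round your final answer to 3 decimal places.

10000 copper × 1.4663 = 14663 donkey
14663 donkey × 0.75073 = 11007.95399 sheep
11007.95399 sheep × 1.2938 = 14242.090872262 oil
14242.090872262 oil × 0.70588 = 10053.20710491230056 copper
Net change: 10053.20710491230056 − 10000 = 53.20710491230056 copper

53.207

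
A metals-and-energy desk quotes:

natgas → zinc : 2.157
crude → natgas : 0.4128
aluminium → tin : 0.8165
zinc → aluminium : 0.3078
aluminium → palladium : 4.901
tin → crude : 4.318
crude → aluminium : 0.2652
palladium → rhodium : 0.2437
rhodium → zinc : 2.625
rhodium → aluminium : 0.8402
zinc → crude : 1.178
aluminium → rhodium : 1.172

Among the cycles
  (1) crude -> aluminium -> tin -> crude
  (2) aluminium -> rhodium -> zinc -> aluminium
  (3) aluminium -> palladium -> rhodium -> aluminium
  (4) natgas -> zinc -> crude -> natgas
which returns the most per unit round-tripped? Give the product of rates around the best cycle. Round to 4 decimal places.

1.0489

(1) 0.2652 × 0.8165 × 4.318 = 0.93500
(2) 1.172 × 2.625 × 0.3078 = 0.94695
(3) 4.901 × 0.2437 × 0.8402 = 1.00351
(4) 2.157 × 1.178 × 0.4128 = 1.04890
Highest is cycle (4) at 1.0489 (>1, arbitrage).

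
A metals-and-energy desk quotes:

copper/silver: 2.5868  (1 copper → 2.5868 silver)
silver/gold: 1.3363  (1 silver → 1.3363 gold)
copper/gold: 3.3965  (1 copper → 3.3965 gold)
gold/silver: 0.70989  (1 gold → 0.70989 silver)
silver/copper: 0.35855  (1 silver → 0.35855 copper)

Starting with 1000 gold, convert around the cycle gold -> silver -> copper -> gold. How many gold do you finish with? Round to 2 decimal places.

864.51

1000 gold × 0.70989 = 709.89 silver
709.89 silver × 0.35855 = 254.5310595 copper
254.5310595 copper × 3.3965 = 864.51474359175 gold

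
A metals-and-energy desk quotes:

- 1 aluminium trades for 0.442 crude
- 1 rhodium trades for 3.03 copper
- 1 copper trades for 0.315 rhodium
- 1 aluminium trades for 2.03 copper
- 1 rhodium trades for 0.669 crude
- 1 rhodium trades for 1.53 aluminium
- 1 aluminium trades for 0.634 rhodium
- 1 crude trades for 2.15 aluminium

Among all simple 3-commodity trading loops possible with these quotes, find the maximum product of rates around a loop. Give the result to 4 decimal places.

copper→rhodium→aluminium→copper: 0.315 × 1.53 × 2.03 = 0.97836
rhodium→crude→aluminium→rhodium: 0.669 × 2.15 × 0.634 = 0.91191
Maximum is copper→rhodium→aluminium→copper at 0.9784; no arbitrage — every cycle loses value.

0.9784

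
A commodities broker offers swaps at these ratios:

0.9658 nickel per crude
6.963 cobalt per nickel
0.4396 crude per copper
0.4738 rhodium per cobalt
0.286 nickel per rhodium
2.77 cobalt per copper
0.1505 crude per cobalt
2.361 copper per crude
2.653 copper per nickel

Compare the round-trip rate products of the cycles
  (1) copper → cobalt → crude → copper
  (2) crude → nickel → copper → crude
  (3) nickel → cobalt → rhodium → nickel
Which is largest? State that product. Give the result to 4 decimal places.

(1) 2.77 × 0.1505 × 2.361 = 0.98427
(2) 0.9658 × 2.653 × 0.4396 = 1.12637
(3) 6.963 × 0.4738 × 0.286 = 0.94353
Highest is cycle (2) at 1.1264 (>1, arbitrage).

1.1264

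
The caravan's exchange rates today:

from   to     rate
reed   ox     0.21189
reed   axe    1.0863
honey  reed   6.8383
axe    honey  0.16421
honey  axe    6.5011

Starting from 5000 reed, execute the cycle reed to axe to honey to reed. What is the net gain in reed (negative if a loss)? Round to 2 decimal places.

1099.13

5000 reed × 1.0863 = 5431.5 axe
5431.5 axe × 0.16421 = 891.906615 honey
891.906615 honey × 6.8383 = 6099.1250053545 reed
Net change: 6099.1250053545 − 5000 = 1099.1250053545 reed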